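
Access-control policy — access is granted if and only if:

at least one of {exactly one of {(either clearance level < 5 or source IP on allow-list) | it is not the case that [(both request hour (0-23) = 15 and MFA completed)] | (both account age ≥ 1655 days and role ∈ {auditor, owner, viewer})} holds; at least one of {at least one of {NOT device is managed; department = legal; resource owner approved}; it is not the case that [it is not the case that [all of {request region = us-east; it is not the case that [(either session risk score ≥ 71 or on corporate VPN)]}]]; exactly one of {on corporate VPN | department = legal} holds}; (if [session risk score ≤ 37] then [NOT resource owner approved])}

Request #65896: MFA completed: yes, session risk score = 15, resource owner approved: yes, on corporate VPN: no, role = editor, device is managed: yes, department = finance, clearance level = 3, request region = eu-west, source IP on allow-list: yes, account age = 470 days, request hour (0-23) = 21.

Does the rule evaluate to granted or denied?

Atomic conditions:
  clearance level < 5: 3 < 5 is true
  source IP on allow-list: yes → true
  request hour (0-23) = 15: 21 == 15 is false
  MFA completed: yes → true
  account age ≥ 1655 days: 470 ≥ 1655 is false
  role ∈ {auditor, owner, viewer}: editor is not in the set → false
  NOT device is managed: yes → false
  department = legal: finance == legal is false
  resource owner approved: yes → true
  request region = us-east: eu-west == us-east is false
  session risk score ≥ 71: 15 ≥ 71 is false
  on corporate VPN: no → false
  session risk score ≤ 37: 15 ≤ 37 is true
  NOT resource owner approved: yes → false
Combine:
[1.1] true OR true = true
[1.2.1] false AND true = false
[1.2] NOT false = true
[1.3] false AND false = false
[1] exactly-one(true, true, false) = false
[2.1] false OR false OR true = true
[2.2.1.1.2.1] false OR false = false
[2.2.1.1.2] NOT false = true
[2.2.1.1] false AND true = false
[2.2.1] NOT false = true
[2.2] NOT true = false
[2.3] exactly-one(false, false) = false
[2] true OR false OR false = true
[3] true → false = false
[root] false OR true OR false = true
Overall: true → granted

Granted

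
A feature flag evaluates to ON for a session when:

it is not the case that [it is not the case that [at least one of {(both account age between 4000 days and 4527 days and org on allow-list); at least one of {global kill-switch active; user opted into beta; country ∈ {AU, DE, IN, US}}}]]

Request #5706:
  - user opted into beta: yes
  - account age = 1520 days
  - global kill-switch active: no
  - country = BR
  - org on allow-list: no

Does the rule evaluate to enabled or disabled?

Enabled

Atomic conditions:
  account age between 4000 days and 4527 days: 1520 in [4000, 4527] is false
  org on allow-list: no → false
  global kill-switch active: no → false
  user opted into beta: yes → true
  country ∈ {AU, DE, IN, US}: BR is not in the set → false
Combine:
[1.1.1] false AND false = false
[1.1.2] false OR true OR false = true
[1.1] false OR true = true
[1] NOT true = false
[root] NOT false = true
Overall: true → enabled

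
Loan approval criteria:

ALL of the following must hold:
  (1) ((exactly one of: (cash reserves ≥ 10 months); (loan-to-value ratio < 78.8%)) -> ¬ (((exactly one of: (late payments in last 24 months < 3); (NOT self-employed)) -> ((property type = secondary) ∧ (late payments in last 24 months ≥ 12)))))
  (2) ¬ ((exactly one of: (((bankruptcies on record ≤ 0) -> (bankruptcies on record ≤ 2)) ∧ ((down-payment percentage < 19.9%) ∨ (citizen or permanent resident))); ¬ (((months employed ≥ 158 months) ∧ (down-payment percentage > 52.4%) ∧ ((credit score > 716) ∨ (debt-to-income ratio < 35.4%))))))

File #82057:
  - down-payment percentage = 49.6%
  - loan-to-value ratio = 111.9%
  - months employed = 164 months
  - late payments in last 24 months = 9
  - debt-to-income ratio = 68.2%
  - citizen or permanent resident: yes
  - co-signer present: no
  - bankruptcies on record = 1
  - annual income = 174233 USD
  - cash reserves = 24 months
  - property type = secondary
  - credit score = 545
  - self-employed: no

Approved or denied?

Atomic conditions:
  cash reserves ≥ 10 months: 24 ≥ 10 is true
  loan-to-value ratio < 78.8%: 111.9 < 78.8 is false
  late payments in last 24 months < 3: 9 < 3 is false
  NOT self-employed: no → true
  property type = secondary: secondary == secondary is true
  late payments in last 24 months ≥ 12: 9 ≥ 12 is false
  bankruptcies on record ≤ 0: 1 ≤ 0 is false
  bankruptcies on record ≤ 2: 1 ≤ 2 is true
  down-payment percentage < 19.9%: 49.6 < 19.9 is false
  citizen or permanent resident: yes → true
  months employed ≥ 158 months: 164 ≥ 158 is true
  down-payment percentage > 52.4%: 49.6 > 52.4 is false
  credit score > 716: 545 > 716 is false
  debt-to-income ratio < 35.4%: 68.2 < 35.4 is false
Combine:
[1.1] exactly-one(true, false) = true
[1.2.1.1] exactly-one(false, true) = true
[1.2.1.2] true AND false = false
[1.2.1] true → false = false
[1.2] NOT false = true
[1] true → true = true
[2.1.1.1] false → true (antecedent false ⇒ implication holds) = true
[2.1.1.2] false OR true = true
[2.1.1] true AND true = true
[2.1.2.1.3] false OR false = false
[2.1.2.1] true AND false AND false = false
[2.1.2] NOT false = true
[2.1] exactly-one(true, true) = false
[2] NOT false = true
[root] true AND true = true
Overall: true → approved

Approved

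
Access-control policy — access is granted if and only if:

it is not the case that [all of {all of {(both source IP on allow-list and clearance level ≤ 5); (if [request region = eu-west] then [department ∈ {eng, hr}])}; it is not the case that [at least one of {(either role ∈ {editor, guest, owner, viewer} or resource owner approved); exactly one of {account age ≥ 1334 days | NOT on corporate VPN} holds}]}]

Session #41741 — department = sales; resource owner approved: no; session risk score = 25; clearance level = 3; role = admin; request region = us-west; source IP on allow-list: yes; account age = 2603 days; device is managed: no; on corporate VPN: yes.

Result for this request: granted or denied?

Atomic conditions:
  source IP on allow-list: yes → true
  clearance level ≤ 5: 3 ≤ 5 is true
  request region = eu-west: us-west == eu-west is false
  department ∈ {eng, hr}: sales is not in the set → false
  role ∈ {editor, guest, owner, viewer}: admin is not in the set → false
  resource owner approved: no → false
  account age ≥ 1334 days: 2603 ≥ 1334 is true
  NOT on corporate VPN: yes → false
Combine:
[1.1.1] true AND true = true
[1.1.2] false → false (antecedent false ⇒ implication holds) = true
[1.1] true AND true = true
[1.2.1.1] false OR false = false
[1.2.1.2] exactly-one(true, false) = true
[1.2.1] false OR true = true
[1.2] NOT true = false
[1] true AND false = false
[root] NOT false = true
Overall: true → granted

Granted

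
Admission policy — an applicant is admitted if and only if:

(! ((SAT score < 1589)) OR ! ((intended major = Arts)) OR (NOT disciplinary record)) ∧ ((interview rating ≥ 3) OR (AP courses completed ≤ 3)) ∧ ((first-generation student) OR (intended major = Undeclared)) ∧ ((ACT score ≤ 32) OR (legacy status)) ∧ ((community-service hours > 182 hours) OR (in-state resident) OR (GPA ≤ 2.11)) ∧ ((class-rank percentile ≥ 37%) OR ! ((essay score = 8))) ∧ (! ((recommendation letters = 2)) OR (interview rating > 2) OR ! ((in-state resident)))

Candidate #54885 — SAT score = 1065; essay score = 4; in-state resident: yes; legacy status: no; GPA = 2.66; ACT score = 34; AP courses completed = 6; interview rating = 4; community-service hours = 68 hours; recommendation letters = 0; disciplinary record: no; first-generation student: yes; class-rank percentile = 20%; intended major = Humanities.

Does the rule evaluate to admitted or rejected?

Rejected

Atomic conditions:
  SAT score < 1589: 1065 < 1589 is true
  intended major = Arts: Humanities == Arts is false
  NOT disciplinary record: no → true
  interview rating ≥ 3: 4 ≥ 3 is true
  AP courses completed ≤ 3: 6 ≤ 3 is false
  first-generation student: yes → true
  intended major = Undeclared: Humanities == Undeclared is false
  ACT score ≤ 32: 34 ≤ 32 is false
  legacy status: no → false
  community-service hours > 182 hours: 68 > 182 is false
  in-state resident: yes → true
  GPA ≤ 2.11: 2.66 ≤ 2.11 is false
  class-rank percentile ≥ 37%: 20 ≥ 37 is false
  essay score = 8: 4 == 8 is false
  recommendation letters = 2: 0 == 2 is false
  interview rating > 2: 4 > 2 is true
Combine:
[1.1] NOT true = false
[1.2] NOT false = true
[1] false OR true OR true = true
[2] true OR false = true
[3] true OR false = true
[4] false OR false = false
[5] false OR true OR false = true
[6.2] NOT false = true
[6] false OR true = true
[7.1] NOT false = true
[7.3] NOT true = false
[7] true OR true OR false = true
[root] true AND true AND true AND false AND true AND true AND true = false
Overall: false → rejected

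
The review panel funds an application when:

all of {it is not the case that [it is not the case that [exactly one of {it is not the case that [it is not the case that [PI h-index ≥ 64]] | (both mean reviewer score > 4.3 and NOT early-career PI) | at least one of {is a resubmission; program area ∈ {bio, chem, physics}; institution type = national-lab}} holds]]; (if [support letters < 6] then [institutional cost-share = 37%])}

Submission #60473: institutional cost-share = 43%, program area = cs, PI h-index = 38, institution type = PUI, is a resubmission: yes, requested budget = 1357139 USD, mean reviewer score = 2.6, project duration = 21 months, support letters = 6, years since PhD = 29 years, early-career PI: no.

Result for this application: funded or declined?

Atomic conditions:
  PI h-index ≥ 64: 38 ≥ 64 is false
  mean reviewer score > 4.3: 2.6 > 4.3 is false
  NOT early-career PI: no → true
  is a resubmission: yes → true
  program area ∈ {bio, chem, physics}: cs is not in the set → false
  institution type = national-lab: PUI == national-lab is false
  support letters < 6: 6 < 6 is false
  institutional cost-share = 37%: 43 == 37 is false
Combine:
[1.1.1.1.1] NOT false = true
[1.1.1.1] NOT true = false
[1.1.1.2] false AND true = false
[1.1.1.3] true OR false OR false = true
[1.1.1] exactly-one(false, false, true) = true
[1.1] NOT true = false
[1] NOT false = true
[2] false → false (antecedent false ⇒ implication holds) = true
[root] true AND true = true
Overall: true → funded

Funded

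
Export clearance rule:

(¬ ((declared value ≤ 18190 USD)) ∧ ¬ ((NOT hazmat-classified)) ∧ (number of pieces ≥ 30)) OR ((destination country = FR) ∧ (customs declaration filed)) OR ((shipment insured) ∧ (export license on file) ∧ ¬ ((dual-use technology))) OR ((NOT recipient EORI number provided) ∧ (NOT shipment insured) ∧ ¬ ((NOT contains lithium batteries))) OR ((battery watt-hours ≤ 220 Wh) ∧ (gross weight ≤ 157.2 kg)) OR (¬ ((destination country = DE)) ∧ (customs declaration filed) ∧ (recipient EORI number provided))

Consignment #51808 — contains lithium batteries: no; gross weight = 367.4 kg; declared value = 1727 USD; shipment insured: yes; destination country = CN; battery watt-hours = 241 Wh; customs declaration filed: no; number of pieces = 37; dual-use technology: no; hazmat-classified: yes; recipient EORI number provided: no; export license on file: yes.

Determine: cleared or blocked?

Atomic conditions:
  declared value ≤ 18190 USD: 1727 ≤ 18190 is true
  NOT hazmat-classified: yes → false
  number of pieces ≥ 30: 37 ≥ 30 is true
  destination country = FR: CN == FR is false
  customs declaration filed: no → false
  shipment insured: yes → true
  export license on file: yes → true
  dual-use technology: no → false
  NOT recipient EORI number provided: no → true
  NOT shipment insured: yes → false
  NOT contains lithium batteries: no → true
  battery watt-hours ≤ 220 Wh: 241 ≤ 220 is false
  gross weight ≤ 157.2 kg: 367.4 ≤ 157.2 is false
  destination country = DE: CN == DE is false
  recipient EORI number provided: no → false
Combine:
[1.1] NOT true = false
[1.2] NOT false = true
[1] false AND true AND true = false
[2] false AND false = false
[3.3] NOT false = true
[3] true AND true AND true = true
[4.3] NOT true = false
[4] true AND false AND false = false
[5] false AND false = false
[6.1] NOT false = true
[6] true AND false AND false = false
[root] false OR false OR true OR false OR false OR false = true
Overall: true → cleared

Cleared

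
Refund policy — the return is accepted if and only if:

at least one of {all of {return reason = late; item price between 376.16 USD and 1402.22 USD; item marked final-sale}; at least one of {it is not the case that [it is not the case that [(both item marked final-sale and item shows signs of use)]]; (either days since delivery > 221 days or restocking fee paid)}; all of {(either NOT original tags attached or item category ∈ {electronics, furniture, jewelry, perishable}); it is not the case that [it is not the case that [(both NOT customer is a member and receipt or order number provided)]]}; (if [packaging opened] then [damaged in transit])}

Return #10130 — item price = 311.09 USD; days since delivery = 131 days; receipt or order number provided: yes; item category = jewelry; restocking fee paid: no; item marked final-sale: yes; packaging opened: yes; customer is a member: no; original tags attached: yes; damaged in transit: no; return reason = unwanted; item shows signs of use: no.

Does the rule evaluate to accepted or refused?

Atomic conditions:
  return reason = late: unwanted == late is false
  item price between 376.16 USD and 1402.22 USD: 311.09 in [376.16, 1402.22] is false
  item marked final-sale: yes → true
  item shows signs of use: no → false
  days since delivery > 221 days: 131 > 221 is false
  restocking fee paid: no → false
  NOT original tags attached: yes → false
  item category ∈ {electronics, furniture, jewelry, perishable}: jewelry is in the set → true
  NOT customer is a member: no → true
  receipt or order number provided: yes → true
  packaging opened: yes → true
  damaged in transit: no → false
Combine:
[1] false AND false AND true = false
[2.1.1.1] true AND false = false
[2.1.1] NOT false = true
[2.1] NOT true = false
[2.2] false OR false = false
[2] false OR false = false
[3.1] false OR true = true
[3.2.1.1] true AND true = true
[3.2.1] NOT true = false
[3.2] NOT false = true
[3] true AND true = true
[4] true → false = false
[root] false OR false OR true OR false = true
Overall: true → accepted

Accepted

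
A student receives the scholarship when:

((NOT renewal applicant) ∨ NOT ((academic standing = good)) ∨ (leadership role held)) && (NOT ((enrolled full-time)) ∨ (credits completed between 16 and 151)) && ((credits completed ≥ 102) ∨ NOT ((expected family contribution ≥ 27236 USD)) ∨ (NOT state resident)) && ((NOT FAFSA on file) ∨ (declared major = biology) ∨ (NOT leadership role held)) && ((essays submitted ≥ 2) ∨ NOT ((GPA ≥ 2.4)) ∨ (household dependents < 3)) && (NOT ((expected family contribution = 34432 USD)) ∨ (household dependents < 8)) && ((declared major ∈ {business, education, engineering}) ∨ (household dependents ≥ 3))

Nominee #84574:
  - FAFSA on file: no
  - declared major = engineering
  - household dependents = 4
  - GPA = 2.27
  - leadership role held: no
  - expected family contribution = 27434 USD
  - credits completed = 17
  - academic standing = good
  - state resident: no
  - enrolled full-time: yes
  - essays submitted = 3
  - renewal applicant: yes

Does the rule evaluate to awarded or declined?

Declined

Atomic conditions:
  NOT renewal applicant: yes → false
  academic standing = good: good == good is true
  leadership role held: no → false
  enrolled full-time: yes → true
  credits completed between 16 and 151: 17 in [16, 151] is true
  credits completed ≥ 102: 17 ≥ 102 is false
  expected family contribution ≥ 27236 USD: 27434 ≥ 27236 is true
  NOT state resident: no → true
  NOT FAFSA on file: no → true
  declared major = biology: engineering == biology is false
  NOT leadership role held: no → true
  essays submitted ≥ 2: 3 ≥ 2 is true
  GPA ≥ 2.4: 2.27 ≥ 2.4 is false
  household dependents < 3: 4 < 3 is false
  expected family contribution = 34432 USD: 27434 == 34432 is false
  household dependents < 8: 4 < 8 is true
  declared major ∈ {business, education, engineering}: engineering is in the set → true
  household dependents ≥ 3: 4 ≥ 3 is true
Combine:
[1.2] NOT true = false
[1] false OR false OR false = false
[2.1] NOT true = false
[2] false OR true = true
[3.2] NOT true = false
[3] false OR false OR true = true
[4] true OR false OR true = true
[5.2] NOT false = true
[5] true OR true OR false = true
[6.1] NOT false = true
[6] true OR true = true
[7] true OR true = true
[root] false AND true AND true AND true AND true AND true AND true = false
Overall: false → declined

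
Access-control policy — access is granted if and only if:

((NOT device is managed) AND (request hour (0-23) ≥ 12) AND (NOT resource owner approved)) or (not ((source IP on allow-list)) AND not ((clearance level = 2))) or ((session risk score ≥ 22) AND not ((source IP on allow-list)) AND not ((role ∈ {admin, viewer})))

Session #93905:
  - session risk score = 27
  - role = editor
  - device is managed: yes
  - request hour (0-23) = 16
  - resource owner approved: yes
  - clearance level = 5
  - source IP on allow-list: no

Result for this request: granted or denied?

Granted

Atomic conditions:
  NOT device is managed: yes → false
  request hour (0-23) ≥ 12: 16 ≥ 12 is true
  NOT resource owner approved: yes → false
  source IP on allow-list: no → false
  clearance level = 2: 5 == 2 is false
  session risk score ≥ 22: 27 ≥ 22 is true
  role ∈ {admin, viewer}: editor is not in the set → false
Combine:
[1] false AND true AND false = false
[2.1] NOT false = true
[2.2] NOT false = true
[2] true AND true = true
[3.2] NOT false = true
[3.3] NOT false = true
[3] true AND true AND true = true
[root] false OR true OR true = true
Overall: true → granted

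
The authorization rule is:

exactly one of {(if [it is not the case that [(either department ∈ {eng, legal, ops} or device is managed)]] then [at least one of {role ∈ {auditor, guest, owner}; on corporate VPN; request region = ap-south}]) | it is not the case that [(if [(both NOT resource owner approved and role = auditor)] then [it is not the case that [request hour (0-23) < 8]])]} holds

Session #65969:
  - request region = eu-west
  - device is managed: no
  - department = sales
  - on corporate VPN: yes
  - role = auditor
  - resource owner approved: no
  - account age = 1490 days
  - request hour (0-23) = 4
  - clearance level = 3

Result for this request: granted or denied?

Atomic conditions:
  department ∈ {eng, legal, ops}: sales is not in the set → false
  device is managed: no → false
  role ∈ {auditor, guest, owner}: auditor is in the set → true
  on corporate VPN: yes → true
  request region = ap-south: eu-west == ap-south is false
  NOT resource owner approved: no → true
  role = auditor: auditor == auditor is true
  request hour (0-23) < 8: 4 < 8 is true
Combine:
[1.1.1] false OR false = false
[1.1] NOT false = true
[1.2] true OR true OR false = true
[1] true → true = true
[2.1.1] true AND true = true
[2.1.2] NOT true = false
[2.1] true → false = false
[2] NOT false = true
[root] exactly-one(true, true) = false
Overall: false → denied

Denied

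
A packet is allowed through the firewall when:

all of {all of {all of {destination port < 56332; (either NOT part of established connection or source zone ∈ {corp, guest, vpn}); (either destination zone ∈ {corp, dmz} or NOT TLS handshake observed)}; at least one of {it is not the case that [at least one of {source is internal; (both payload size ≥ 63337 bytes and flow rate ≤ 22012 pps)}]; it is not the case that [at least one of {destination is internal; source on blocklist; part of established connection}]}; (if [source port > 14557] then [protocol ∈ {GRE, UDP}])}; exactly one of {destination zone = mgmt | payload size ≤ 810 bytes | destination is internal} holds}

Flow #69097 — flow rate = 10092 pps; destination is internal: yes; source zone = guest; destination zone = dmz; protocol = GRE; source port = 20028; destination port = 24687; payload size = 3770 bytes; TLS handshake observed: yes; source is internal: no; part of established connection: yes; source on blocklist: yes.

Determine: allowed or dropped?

Atomic conditions:
  destination port < 56332: 24687 < 56332 is true
  NOT part of established connection: yes → false
  source zone ∈ {corp, guest, vpn}: guest is in the set → true
  destination zone ∈ {corp, dmz}: dmz is in the set → true
  NOT TLS handshake observed: yes → false
  source is internal: no → false
  payload size ≥ 63337 bytes: 3770 ≥ 63337 is false
  flow rate ≤ 22012 pps: 10092 ≤ 22012 is true
  destination is internal: yes → true
  source on blocklist: yes → true
  part of established connection: yes → true
  source port > 14557: 20028 > 14557 is true
  protocol ∈ {GRE, UDP}: GRE is in the set → true
  destination zone = mgmt: dmz == mgmt is false
  payload size ≤ 810 bytes: 3770 ≤ 810 is false
Combine:
[1.1.2] false OR true = true
[1.1.3] true OR false = true
[1.1] true AND true AND true = true
[1.2.1.1.2] false AND true = false
[1.2.1.1] false OR false = false
[1.2.1] NOT false = true
[1.2.2.1] true OR true OR true = true
[1.2.2] NOT true = false
[1.2] true OR false = true
[1.3] true → true = true
[1] true AND true AND true = true
[2] exactly-one(false, false, true) = true
[root] true AND true = true
Overall: true → allowed

Allowed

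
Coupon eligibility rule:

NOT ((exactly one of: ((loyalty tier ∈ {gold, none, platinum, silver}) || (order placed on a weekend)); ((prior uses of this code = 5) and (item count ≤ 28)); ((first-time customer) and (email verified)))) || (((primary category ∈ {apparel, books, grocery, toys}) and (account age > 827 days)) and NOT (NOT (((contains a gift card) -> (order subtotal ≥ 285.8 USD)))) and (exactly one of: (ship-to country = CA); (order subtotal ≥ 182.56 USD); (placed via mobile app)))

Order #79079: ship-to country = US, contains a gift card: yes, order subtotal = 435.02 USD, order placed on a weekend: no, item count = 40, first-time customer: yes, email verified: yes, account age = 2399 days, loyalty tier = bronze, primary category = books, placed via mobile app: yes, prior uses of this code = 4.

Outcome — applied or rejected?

Rejected

Atomic conditions:
  loyalty tier ∈ {gold, none, platinum, silver}: bronze is not in the set → false
  order placed on a weekend: no → false
  prior uses of this code = 5: 4 == 5 is false
  item count ≤ 28: 40 ≤ 28 is false
  first-time customer: yes → true
  email verified: yes → true
  primary category ∈ {apparel, books, grocery, toys}: books is in the set → true
  account age > 827 days: 2399 > 827 is true
  contains a gift card: yes → true
  order subtotal ≥ 285.8 USD: 435.02 ≥ 285.8 is true
  ship-to country = CA: US == CA is false
  order subtotal ≥ 182.56 USD: 435.02 ≥ 182.56 is true
  placed via mobile app: yes → true
Combine:
[1.1.1] false OR false = false
[1.1.2] false AND false = false
[1.1.3] true AND true = true
[1.1] exactly-one(false, false, true) = true
[1] NOT true = false
[2.1] true AND true = true
[2.2.1.1] true → true = true
[2.2.1] NOT true = false
[2.2] NOT false = true
[2.3] exactly-one(false, true, true) = false
[2] true AND true AND false = false
[root] false OR false = false
Overall: false → rejected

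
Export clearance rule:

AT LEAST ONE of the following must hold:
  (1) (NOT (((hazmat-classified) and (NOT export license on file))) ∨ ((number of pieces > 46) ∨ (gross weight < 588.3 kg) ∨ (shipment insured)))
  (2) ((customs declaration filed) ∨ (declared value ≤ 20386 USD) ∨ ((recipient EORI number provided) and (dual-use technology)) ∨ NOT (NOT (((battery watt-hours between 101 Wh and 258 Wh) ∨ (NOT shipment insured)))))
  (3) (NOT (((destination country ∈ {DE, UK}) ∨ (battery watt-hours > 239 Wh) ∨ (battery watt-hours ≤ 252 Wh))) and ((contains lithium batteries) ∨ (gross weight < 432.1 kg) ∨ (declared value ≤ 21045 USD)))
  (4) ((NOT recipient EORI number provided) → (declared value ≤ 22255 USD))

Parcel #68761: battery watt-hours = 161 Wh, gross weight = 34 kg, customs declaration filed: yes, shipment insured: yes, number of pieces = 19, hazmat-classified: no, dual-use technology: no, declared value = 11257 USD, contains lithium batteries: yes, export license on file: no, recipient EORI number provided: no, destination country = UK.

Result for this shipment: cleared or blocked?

Atomic conditions:
  hazmat-classified: no → false
  NOT export license on file: no → true
  number of pieces > 46: 19 > 46 is false
  gross weight < 588.3 kg: 34 < 588.3 is true
  shipment insured: yes → true
  customs declaration filed: yes → true
  declared value ≤ 20386 USD: 11257 ≤ 20386 is true
  recipient EORI number provided: no → false
  dual-use technology: no → false
  battery watt-hours between 101 Wh and 258 Wh: 161 in [101, 258] is true
  NOT shipment insured: yes → false
  destination country ∈ {DE, UK}: UK is in the set → true
  battery watt-hours > 239 Wh: 161 > 239 is false
  battery watt-hours ≤ 252 Wh: 161 ≤ 252 is true
  contains lithium batteries: yes → true
  gross weight < 432.1 kg: 34 < 432.1 is true
  declared value ≤ 21045 USD: 11257 ≤ 21045 is true
  NOT recipient EORI number provided: no → true
  declared value ≤ 22255 USD: 11257 ≤ 22255 is true
Combine:
[1.1.1] false AND true = false
[1.1] NOT false = true
[1.2] false OR true OR true = true
[1] true OR true = true
[2.3] false AND false = false
[2.4.1.1] true OR false = true
[2.4.1] NOT true = false
[2.4] NOT false = true
[2] true OR true OR false OR true = true
[3.1.1] true OR false OR true = true
[3.1] NOT true = false
[3.2] true OR true OR true = true
[3] false AND true = false
[4] true → true = true
[root] true OR true OR false OR true = true
Overall: true → cleared

Cleared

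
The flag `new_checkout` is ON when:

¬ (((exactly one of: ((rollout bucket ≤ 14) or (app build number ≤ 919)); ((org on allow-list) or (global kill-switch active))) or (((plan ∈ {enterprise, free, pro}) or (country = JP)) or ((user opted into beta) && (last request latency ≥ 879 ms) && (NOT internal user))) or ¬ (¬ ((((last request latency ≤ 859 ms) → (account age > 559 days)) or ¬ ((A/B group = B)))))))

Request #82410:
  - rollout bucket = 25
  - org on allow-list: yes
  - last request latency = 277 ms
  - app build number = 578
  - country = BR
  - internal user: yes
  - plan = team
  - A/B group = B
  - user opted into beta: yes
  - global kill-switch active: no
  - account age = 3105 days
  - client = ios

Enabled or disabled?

Atomic conditions:
  rollout bucket ≤ 14: 25 ≤ 14 is false
  app build number ≤ 919: 578 ≤ 919 is true
  org on allow-list: yes → true
  global kill-switch active: no → false
  plan ∈ {enterprise, free, pro}: team is not in the set → false
  country = JP: BR == JP is false
  user opted into beta: yes → true
  last request latency ≥ 879 ms: 277 ≥ 879 is false
  NOT internal user: yes → false
  last request latency ≤ 859 ms: 277 ≤ 859 is true
  account age > 559 days: 3105 > 559 is true
  A/B group = B: B == B is true
Combine:
[1.1.1] false OR true = true
[1.1.2] true OR false = true
[1.1] exactly-one(true, true) = false
[1.2.1] false OR false = false
[1.2.2] true AND false AND false = false
[1.2] false OR false = false
[1.3.1.1.1] true → true = true
[1.3.1.1.2] NOT true = false
[1.3.1.1] true OR false = true
[1.3.1] NOT true = false
[1.3] NOT false = true
[1] false OR false OR true = true
[root] NOT true = false
Overall: false → disabled

Disabled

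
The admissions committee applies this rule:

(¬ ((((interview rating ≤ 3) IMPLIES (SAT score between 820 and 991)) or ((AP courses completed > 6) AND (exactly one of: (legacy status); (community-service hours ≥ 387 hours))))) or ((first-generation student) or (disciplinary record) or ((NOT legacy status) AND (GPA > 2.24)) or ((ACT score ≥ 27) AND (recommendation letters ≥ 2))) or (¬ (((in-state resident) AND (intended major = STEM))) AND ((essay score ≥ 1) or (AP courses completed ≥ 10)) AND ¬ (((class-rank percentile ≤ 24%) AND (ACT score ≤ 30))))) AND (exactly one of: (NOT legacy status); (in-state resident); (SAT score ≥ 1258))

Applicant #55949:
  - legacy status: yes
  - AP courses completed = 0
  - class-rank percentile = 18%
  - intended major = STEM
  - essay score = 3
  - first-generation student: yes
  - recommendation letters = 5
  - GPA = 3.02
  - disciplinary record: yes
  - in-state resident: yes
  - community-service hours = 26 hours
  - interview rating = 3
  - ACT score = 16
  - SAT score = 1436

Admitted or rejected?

Rejected

Atomic conditions:
  interview rating ≤ 3: 3 ≤ 3 is true
  SAT score between 820 and 991: 1436 in [820, 991] is false
  AP courses completed > 6: 0 > 6 is false
  legacy status: yes → true
  community-service hours ≥ 387 hours: 26 ≥ 387 is false
  first-generation student: yes → true
  disciplinary record: yes → true
  NOT legacy status: yes → false
  GPA > 2.24: 3.02 > 2.24 is true
  ACT score ≥ 27: 16 ≥ 27 is false
  recommendation letters ≥ 2: 5 ≥ 2 is true
  in-state resident: yes → true
  intended major = STEM: STEM == STEM is true
  essay score ≥ 1: 3 ≥ 1 is true
  AP courses completed ≥ 10: 0 ≥ 10 is false
  class-rank percentile ≤ 24%: 18 ≤ 24 is true
  ACT score ≤ 30: 16 ≤ 30 is true
  SAT score ≥ 1258: 1436 ≥ 1258 is true
Combine:
[1.1.1.1] true → false = false
[1.1.1.2.2] exactly-one(true, false) = true
[1.1.1.2] false AND true = false
[1.1.1] false OR false = false
[1.1] NOT false = true
[1.2.3] false AND true = false
[1.2.4] false AND true = false
[1.2] true OR true OR false OR false = true
[1.3.1.1] true AND true = true
[1.3.1] NOT true = false
[1.3.2] true OR false = true
[1.3.3.1] true AND true = true
[1.3.3] NOT true = false
[1.3] false AND true AND false = false
[1] true OR true OR false = true
[2] exactly-one(false, true, true) = false
[root] true AND false = false
Overall: false → rejected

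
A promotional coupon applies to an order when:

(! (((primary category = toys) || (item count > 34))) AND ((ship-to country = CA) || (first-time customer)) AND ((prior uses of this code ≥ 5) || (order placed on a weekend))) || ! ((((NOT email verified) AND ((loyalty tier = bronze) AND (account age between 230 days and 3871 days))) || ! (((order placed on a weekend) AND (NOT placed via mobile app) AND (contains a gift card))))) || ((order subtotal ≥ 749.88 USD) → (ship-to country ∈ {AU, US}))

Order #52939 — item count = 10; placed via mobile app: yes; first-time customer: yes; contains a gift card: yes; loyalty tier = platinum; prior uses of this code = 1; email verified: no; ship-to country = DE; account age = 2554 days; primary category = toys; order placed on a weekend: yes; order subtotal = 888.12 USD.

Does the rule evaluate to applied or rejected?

Atomic conditions:
  primary category = toys: toys == toys is true
  item count > 34: 10 > 34 is false
  ship-to country = CA: DE == CA is false
  first-time customer: yes → true
  prior uses of this code ≥ 5: 1 ≥ 5 is false
  order placed on a weekend: yes → true
  NOT email verified: no → true
  loyalty tier = bronze: platinum == bronze is false
  account age between 230 days and 3871 days: 2554 in [230, 3871] is true
  NOT placed via mobile app: yes → false
  contains a gift card: yes → true
  order subtotal ≥ 749.88 USD: 888.12 ≥ 749.88 is true
  ship-to country ∈ {AU, US}: DE is not in the set → false
Combine:
[1.1.1] true OR false = true
[1.1] NOT true = false
[1.2] false OR true = true
[1.3] false OR true = true
[1] false AND true AND true = false
[2.1.1.2] false AND true = false
[2.1.1] true AND false = false
[2.1.2.1] true AND false AND true = false
[2.1.2] NOT false = true
[2.1] false OR true = true
[2] NOT true = false
[3] true → false = false
[root] false OR false OR false = false
Overall: false → rejected

Rejected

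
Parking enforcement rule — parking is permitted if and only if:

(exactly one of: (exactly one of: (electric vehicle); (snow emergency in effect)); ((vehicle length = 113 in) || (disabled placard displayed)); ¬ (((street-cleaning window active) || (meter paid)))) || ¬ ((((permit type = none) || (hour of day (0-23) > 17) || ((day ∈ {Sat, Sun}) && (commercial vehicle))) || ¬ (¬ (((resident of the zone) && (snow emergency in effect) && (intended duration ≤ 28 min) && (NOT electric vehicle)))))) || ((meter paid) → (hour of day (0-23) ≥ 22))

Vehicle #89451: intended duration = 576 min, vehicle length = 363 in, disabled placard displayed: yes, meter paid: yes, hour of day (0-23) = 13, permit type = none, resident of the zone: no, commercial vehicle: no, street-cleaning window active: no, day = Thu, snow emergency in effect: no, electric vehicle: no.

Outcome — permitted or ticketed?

Permitted

Atomic conditions:
  electric vehicle: no → false
  snow emergency in effect: no → false
  vehicle length = 113 in: 363 == 113 is false
  disabled placard displayed: yes → true
  street-cleaning window active: no → false
  meter paid: yes → true
  permit type = none: none == none is true
  hour of day (0-23) > 17: 13 > 17 is false
  day ∈ {Sat, Sun}: Thu is not in the set → false
  commercial vehicle: no → false
  resident of the zone: no → false
  intended duration ≤ 28 min: 576 ≤ 28 is false
  NOT electric vehicle: no → true
  hour of day (0-23) ≥ 22: 13 ≥ 22 is false
Combine:
[1.1] exactly-one(false, false) = false
[1.2] false OR true = true
[1.3.1] false OR true = true
[1.3] NOT true = false
[1] exactly-one(false, true, false) = true
[2.1.1.3] false AND false = false
[2.1.1] true OR false OR false = true
[2.1.2.1.1] false AND false AND false AND true = false
[2.1.2.1] NOT false = true
[2.1.2] NOT true = false
[2.1] true OR false = true
[2] NOT true = false
[3] true → false = false
[root] true OR false OR false = true
Overall: true → permitted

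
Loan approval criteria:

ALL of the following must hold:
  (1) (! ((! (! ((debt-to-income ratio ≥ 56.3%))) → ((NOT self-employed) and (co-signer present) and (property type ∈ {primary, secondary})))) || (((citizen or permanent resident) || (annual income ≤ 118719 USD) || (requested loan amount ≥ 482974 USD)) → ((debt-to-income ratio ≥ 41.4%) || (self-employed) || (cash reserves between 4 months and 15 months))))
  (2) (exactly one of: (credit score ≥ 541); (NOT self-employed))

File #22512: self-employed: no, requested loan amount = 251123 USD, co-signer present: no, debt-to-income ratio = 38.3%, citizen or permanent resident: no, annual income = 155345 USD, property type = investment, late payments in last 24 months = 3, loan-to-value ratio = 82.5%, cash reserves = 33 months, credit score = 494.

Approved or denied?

Atomic conditions:
  debt-to-income ratio ≥ 56.3%: 38.3 ≥ 56.3 is false
  NOT self-employed: no → true
  co-signer present: no → false
  property type ∈ {primary, secondary}: investment is not in the set → false
  citizen or permanent resident: no → false
  annual income ≤ 118719 USD: 155345 ≤ 118719 is false
  requested loan amount ≥ 482974 USD: 251123 ≥ 482974 is false
  debt-to-income ratio ≥ 41.4%: 38.3 ≥ 41.4 is false
  self-employed: no → false
  cash reserves between 4 months and 15 months: 33 in [4, 15] is false
  credit score ≥ 541: 494 ≥ 541 is false
Combine:
[1.1.1.1.1] NOT false = true
[1.1.1.1] NOT true = false
[1.1.1.2] true AND false AND false = false
[1.1.1] false → false (antecedent false ⇒ implication holds) = true
[1.1] NOT true = false
[1.2.1] false OR false OR false = false
[1.2.2] false OR false OR false = false
[1.2] false → false (antecedent false ⇒ implication holds) = true
[1] false OR true = true
[2] exactly-one(false, true) = true
[root] true AND true = true
Overall: true → approved

Approved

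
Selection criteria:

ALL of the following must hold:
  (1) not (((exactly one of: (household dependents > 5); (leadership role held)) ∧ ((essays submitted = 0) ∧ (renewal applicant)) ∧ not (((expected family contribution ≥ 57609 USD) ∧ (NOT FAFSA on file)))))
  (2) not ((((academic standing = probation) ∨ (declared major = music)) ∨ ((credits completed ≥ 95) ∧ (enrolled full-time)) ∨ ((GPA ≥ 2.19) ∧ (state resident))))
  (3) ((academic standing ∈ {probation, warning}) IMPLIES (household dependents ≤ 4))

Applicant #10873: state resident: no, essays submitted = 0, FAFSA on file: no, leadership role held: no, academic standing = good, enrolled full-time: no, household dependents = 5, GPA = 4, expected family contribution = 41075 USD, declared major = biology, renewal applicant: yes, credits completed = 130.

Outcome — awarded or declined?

Awarded

Atomic conditions:
  household dependents > 5: 5 > 5 is false
  leadership role held: no → false
  essays submitted = 0: 0 == 0 is true
  renewal applicant: yes → true
  expected family contribution ≥ 57609 USD: 41075 ≥ 57609 is false
  NOT FAFSA on file: no → true
  academic standing = probation: good == probation is false
  declared major = music: biology == music is false
  credits completed ≥ 95: 130 ≥ 95 is true
  enrolled full-time: no → false
  GPA ≥ 2.19: 4 ≥ 2.19 is true
  state resident: no → false
  academic standing ∈ {probation, warning}: good is not in the set → false
  household dependents ≤ 4: 5 ≤ 4 is false
Combine:
[1.1.1] exactly-one(false, false) = false
[1.1.2] true AND true = true
[1.1.3.1] false AND true = false
[1.1.3] NOT false = true
[1.1] false AND true AND true = false
[1] NOT false = true
[2.1.1] false OR false = false
[2.1.2] true AND false = false
[2.1.3] true AND false = false
[2.1] false OR false OR false = false
[2] NOT false = true
[3] false → false (antecedent false ⇒ implication holds) = true
[root] true AND true AND true = true
Overall: true → awarded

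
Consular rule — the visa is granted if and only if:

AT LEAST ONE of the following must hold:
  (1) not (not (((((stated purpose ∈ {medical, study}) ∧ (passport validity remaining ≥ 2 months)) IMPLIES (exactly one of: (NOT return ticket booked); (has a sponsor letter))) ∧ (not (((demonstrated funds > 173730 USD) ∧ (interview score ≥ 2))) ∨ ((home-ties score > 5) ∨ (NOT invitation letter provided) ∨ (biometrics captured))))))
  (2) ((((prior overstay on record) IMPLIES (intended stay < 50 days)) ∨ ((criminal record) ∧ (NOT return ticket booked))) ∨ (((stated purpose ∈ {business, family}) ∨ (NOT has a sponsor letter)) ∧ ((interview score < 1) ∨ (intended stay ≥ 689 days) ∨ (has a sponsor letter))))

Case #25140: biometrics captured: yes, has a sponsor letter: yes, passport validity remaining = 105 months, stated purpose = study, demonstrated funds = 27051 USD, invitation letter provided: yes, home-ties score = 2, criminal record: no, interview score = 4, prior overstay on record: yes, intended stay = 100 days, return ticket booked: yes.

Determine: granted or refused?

Atomic conditions:
  stated purpose ∈ {medical, study}: study is in the set → true
  passport validity remaining ≥ 2 months: 105 ≥ 2 is true
  NOT return ticket booked: yes → false
  has a sponsor letter: yes → true
  demonstrated funds > 173730 USD: 27051 > 173730 is false
  interview score ≥ 2: 4 ≥ 2 is true
  home-ties score > 5: 2 > 5 is false
  NOT invitation letter provided: yes → false
  biometrics captured: yes → true
  prior overstay on record: yes → true
  intended stay < 50 days: 100 < 50 is false
  criminal record: no → false
  stated purpose ∈ {business, family}: study is not in the set → false
  NOT has a sponsor letter: yes → false
  interview score < 1: 4 < 1 is false
  intended stay ≥ 689 days: 100 ≥ 689 is false
Combine:
[1.1.1.1.1] true AND true = true
[1.1.1.1.2] exactly-one(false, true) = true
[1.1.1.1] true → true = true
[1.1.1.2.1.1] false AND true = false
[1.1.1.2.1] NOT false = true
[1.1.1.2.2] false OR false OR true = true
[1.1.1.2] true OR true = true
[1.1.1] true AND true = true
[1.1] NOT true = false
[1] NOT false = true
[2.1.1] true → false = false
[2.1.2] false AND false = false
[2.1] false OR false = false
[2.2.1] false OR false = false
[2.2.2] false OR false OR true = true
[2.2] false AND true = false
[2] false OR false = false
[root] true OR false = true
Overall: true → granted

Granted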